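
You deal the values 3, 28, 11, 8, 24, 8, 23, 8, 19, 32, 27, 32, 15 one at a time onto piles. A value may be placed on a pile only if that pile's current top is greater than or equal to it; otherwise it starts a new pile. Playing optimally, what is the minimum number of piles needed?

5

Place each on the leftmost legal pile:
3 → new pile 1 (tops now [3])
28 → new pile 2 (tops now [3, 28])
11 → pile 2 (tops now [3, 11])
8 → pile 2 (tops now [3, 8])
24 → new pile 3 (tops now [3, 8, 24])
8 → pile 2 (tops now [3, 8, 24])
23 → pile 3 (tops now [3, 8, 23])
8 → pile 2 (tops now [3, 8, 23])
19 → pile 3 (tops now [3, 8, 19])
32 → new pile 4 (tops now [3, 8, 19, 32])
27 → pile 4 (tops now [3, 8, 19, 27])
32 → new pile 5 (tops now [3, 8, 19, 27, 32])
15 → pile 3 (tops now [3, 8, 15, 27, 32])
Five piles.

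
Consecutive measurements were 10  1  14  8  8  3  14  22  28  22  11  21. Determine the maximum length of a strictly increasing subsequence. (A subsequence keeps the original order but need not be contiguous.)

5

Track the smallest tail for each achievable length (strict):
10 → extends → [10]
1 → replaces 10 → [1]
14 → extends → [1, 14]
8 → replaces 14 → [1, 8]
8 → already a tail → [1, 8]
3 → replaces 8 → [1, 3]
14 → extends → [1, 3, 14]
22 → extends → [1, 3, 14, 22]
28 → extends → [1, 3, 14, 22, 28]
22 → already a tail → [1, 3, 14, 22, 28]
11 → replaces 14 → [1, 3, 11, 22, 28]
21 → replaces 22 → [1, 3, 11, 21, 28]
Five tails, so the longest strictly increasing subsequence has length 5 (e.g. 1, 8, 14, 22, 28).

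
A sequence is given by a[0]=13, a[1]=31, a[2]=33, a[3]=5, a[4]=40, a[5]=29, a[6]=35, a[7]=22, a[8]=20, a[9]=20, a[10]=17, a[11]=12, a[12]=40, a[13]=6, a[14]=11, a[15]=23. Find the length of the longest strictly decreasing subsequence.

Negate each value so 'decreasing' becomes 'increasing', then run patience tails on the negated sequence:
-13 → extends → [-13]
-31 → replaces -13 → [-31]
-33 → replaces -31 → [-33]
-5 → extends → [-33, -5]
-40 → replaces -33 → [-40, -5]
-29 → replaces -5 → [-40, -29]
-35 → replaces -29 → [-40, -35]
-22 → extends → [-40, -35, -22]
-20 → extends → [-40, -35, -22, -20]
-20 → already a tail → [-40, -35, -22, -20]
-17 → extends → [-40, -35, -22, -20, -17]
-12 → extends → [-40, -35, -22, -20, -17, -12]
-40 → already a tail → [-40, -35, -22, -20, -17, -12]
-6 → extends → [-40, -35, -22, -20, -17, -12, -6]
-11 → replaces -6 → [-40, -35, -22, -20, -17, -12, -11]
-23 → replaces -22 → [-40, -35, -23, -20, -17, -12, -11]
Seven tails, so the longest strictly decreasing subsequence of the original has length 7.

7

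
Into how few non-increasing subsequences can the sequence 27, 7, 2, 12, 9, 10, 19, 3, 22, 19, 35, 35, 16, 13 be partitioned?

The minimum number of non-increasing subsequences covering a sequence equals the length of its longest strictly increasing subsequence.
LIS length is 6 (e.g. 7, 9, 10, 19, 22, 35), so 6 piles are needed.

6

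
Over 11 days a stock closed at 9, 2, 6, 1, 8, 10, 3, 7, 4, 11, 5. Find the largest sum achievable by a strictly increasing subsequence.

37

Let S[i] be the best sum of a strictly increasing subsequence ending at i:
i:      1  2  3  4  5  6  7  8  9 10 11
a[i]:   9  2  6  1  8 10  3  7  4 11  5
S:      9  2  8  1 16 26  5 15  9 37 14
Maximum is 37 (e.g. 2 + 6 + 8 + 10 + 11).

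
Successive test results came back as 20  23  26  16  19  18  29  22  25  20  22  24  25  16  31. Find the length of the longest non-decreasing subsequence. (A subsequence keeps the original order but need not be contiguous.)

Let dp[i] be the length of the longest such subsequence ending at index i:
i:      1  2  3  4  5  6  7  8  9 10 11 12 13 14 15
a[i]:  20 23 26 16 19 18 29 22 25 20 22 24 25 16 31
dp:     1  2  3  1  2  2  4  3  4  3  4  5  6  2  7
Maximum dp value is 7.

7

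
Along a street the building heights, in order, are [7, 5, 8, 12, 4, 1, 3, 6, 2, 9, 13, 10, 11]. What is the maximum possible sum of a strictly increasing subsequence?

45

Let S[i] be the best sum of a strictly increasing subsequence ending at i:
i:      1  2  3  4  5  6  7  8  9 10 11 12 13
a[i]:   7  5  8 12  4  1  3  6  2  9 13 10 11
S:      7  5 15 27  4  1  4 11  3 24 40 34 45
Maximum is 45 (e.g. 7 + 8 + 9 + 10 + 11).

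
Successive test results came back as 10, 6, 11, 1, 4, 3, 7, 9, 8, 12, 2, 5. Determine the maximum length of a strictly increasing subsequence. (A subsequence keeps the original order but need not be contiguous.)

5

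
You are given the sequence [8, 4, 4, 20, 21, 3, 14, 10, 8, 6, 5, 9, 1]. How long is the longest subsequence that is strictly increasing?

3

Let dp[i] be the length of the longest such subsequence ending at index i:
i:      1  2  3  4  5  6  7  8  9 10 11 12 13
a[i]:   8  4  4 20 21  3 14 10  8  6  5  9  1
dp:     1  1  1  2  3  1  2  2  2  2  2  3  1
Maximum dp value is 3.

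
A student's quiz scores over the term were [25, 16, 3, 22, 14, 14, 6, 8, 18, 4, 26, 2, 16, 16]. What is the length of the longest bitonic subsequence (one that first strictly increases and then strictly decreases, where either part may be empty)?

6

inc[i] = longest strictly increasing subsequence ending at i; dec[i] = longest strictly decreasing subsequence starting at i:
i:      1  2  3  4  5  6  7  8  9 10 11 12 13 14
a[i]:  25 16  3 22 14 14  6  8 18  4 26  2 16 16
inc:    1  1  1  2  2  2  2  3  4  2  5  1  4  4
dec:    6  5  2  5  4  4  3  3  3  2  2  1  1  1
Best peak at i=1 (value 25): inc=1, dec=6, length 1+6−1 = 6.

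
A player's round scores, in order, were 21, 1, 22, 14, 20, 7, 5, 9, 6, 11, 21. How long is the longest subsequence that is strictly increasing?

Track the smallest tail for each achievable length (strict):
21 → extends → [21]
1 → replaces 21 → [1]
22 → extends → [1, 22]
14 → replaces 22 → [1, 14]
20 → extends → [1, 14, 20]
7 → replaces 14 → [1, 7, 20]
5 → replaces 7 → [1, 5, 20]
9 → replaces 20 → [1, 5, 9]
6 → replaces 9 → [1, 5, 6]
11 → extends → [1, 5, 6, 11]
21 → extends → [1, 5, 6, 11, 21]
Five tails, so the longest strictly increasing subsequence has length 5 (e.g. 1, 7, 9, 11, 21).

5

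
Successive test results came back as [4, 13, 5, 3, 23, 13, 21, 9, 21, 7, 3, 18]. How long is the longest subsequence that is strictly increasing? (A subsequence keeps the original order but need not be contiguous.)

Track the smallest tail for each achievable length (strict):
4 → extends → [4]
13 → extends → [4, 13]
5 → replaces 13 → [4, 5]
3 → replaces 4 → [3, 5]
23 → extends → [3, 5, 23]
13 → replaces 23 → [3, 5, 13]
21 → extends → [3, 5, 13, 21]
9 → replaces 13 → [3, 5, 9, 21]
21 → already a tail → [3, 5, 9, 21]
7 → replaces 9 → [3, 5, 7, 21]
3 → already a tail → [3, 5, 7, 21]
18 → replaces 21 → [3, 5, 7, 18]
Four tails, so the longest strictly increasing subsequence has length 4 (e.g. 4, 5, 13, 21).

4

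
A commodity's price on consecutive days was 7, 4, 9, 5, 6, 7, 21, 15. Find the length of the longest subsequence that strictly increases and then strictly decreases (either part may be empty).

inc[i] = longest strictly increasing subsequence ending at i; dec[i] = longest strictly decreasing subsequence starting at i:
i:      1  2  3  4  5  6  7  8
a[i]:   7  4  9  5  6  7 21 15
inc:    1  1  2  2  3  4  5  5
dec:    2  1  2  1  1  1  2  1
Best peak at i=7 (value 21): inc=5, dec=2, length 5+2−1 = 6.

6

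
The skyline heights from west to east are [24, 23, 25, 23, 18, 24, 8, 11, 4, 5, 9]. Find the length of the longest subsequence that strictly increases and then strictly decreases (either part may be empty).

6

inc[i] = longest strictly increasing subsequence ending at i; dec[i] = longest strictly decreasing subsequence starting at i:
i:      1  2  3  4  5  6  7  8  9 10 11
a[i]:  24 23 25 23 18 24  8 11  4  5  9
inc:    1  1  2  1  1  2  1  2  1  2  3
dec:    5  4  5  4  3  3  2  2  1  1  1
Best peak at i=3 (value 25): inc=2, dec=5, length 2+5−1 = 6.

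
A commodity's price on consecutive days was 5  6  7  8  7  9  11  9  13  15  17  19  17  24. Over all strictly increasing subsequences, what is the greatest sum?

Let S[i] be the best sum of a strictly increasing subsequence ending at i:
i:       1   2   3   4   5   6   7   8   9  10  11  12  13  14
a[i]:    5   6   7   8   7   9  11   9  13  15  17  19  17  24
S:       5  11  18  26  18  35  46  35  59  74  91 110  91 134
Maximum is 134 (e.g. 5 + 6 + 7 + 8 + 9 + 11 + 13 + 15 + 17 + 19 + 24).

134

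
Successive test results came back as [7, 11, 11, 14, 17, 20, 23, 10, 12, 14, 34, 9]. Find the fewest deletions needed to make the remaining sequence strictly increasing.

Fewest deletions = n − (longest strictly increasing subsequence).
i:      1  2  3  4  5  6  7  8  9 10 11 12
a[i]:   7 11 11 14 17 20 23 10 12 14 34  9
dp:     1  2  2  3  4  5  6  2  3  4  7  2
max dp = 7, so deletions = 12 − 7 = 5.

5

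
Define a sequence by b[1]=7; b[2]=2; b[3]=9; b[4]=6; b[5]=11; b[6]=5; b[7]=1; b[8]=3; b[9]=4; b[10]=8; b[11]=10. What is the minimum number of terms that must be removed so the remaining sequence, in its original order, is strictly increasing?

6

Fewest deletions = n − (longest strictly increasing subsequence).
i:      1  2  3  4  5  6  7  8  9 10 11
b[i]:   7  2  9  6 11  5  1  3  4  8 10
dp:     1  1  2  2  3  2  1  2  3  4  5
max dp = 5, so deletions = 11 − 5 = 6.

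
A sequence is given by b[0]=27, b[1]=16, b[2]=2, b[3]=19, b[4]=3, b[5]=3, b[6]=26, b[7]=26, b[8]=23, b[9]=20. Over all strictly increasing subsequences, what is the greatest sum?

61

Let S[i] be the best sum of a strictly increasing subsequence ending at i:
i:      0  1  2  3  4  5  6  7  8  9
b[i]:  27 16  2 19  3  3 26 26 23 20
S:     27 16  2 35  5  5 61 61 58 55
Maximum is 61 (e.g. 16 + 19 + 26).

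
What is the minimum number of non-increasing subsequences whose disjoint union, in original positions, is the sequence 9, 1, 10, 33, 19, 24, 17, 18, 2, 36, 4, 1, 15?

5

The minimum number of non-increasing subsequences covering a sequence equals the length of its longest strictly increasing subsequence.
LIS length is 5 (e.g. 9, 10, 19, 24, 36), so 5 piles are needed.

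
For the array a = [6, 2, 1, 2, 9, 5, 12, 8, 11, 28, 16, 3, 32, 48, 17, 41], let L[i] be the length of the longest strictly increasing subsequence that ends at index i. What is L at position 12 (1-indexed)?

dp[i] = 1 + max{dp[j] : j<i, a[j]<a[i]} (or 1 if no such j):
i:      1  2  3  4  5  6  7  8  9 10 11 12 13 14 15 16
a[i]:   6  2  1  2  9  5 12  8 11 28 16  3 32 48 17 41
dp:     1  1  1  2  3  3  4  4  5  6  6  3  7  8  7  8
At index 12 the value is 3.

3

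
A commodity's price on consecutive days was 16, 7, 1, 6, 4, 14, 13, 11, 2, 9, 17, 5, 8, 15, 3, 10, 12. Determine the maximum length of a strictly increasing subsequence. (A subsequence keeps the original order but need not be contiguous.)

6

Let dp[i] be the length of the longest such subsequence ending at index i:
i:      1  2  3  4  5  6  7  8  9 10 11 12 13 14 15 16 17
a[i]:  16  7  1  6  4 14 13 11  2  9 17  5  8 15  3 10 12
dp:     1  1  1  2  2  3  3  3  2  3  4  3  4  5  3  5  6
Maximum dp value is 6.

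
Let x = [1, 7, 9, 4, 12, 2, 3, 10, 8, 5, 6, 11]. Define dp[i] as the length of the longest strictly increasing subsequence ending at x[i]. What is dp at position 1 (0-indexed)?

dp[i] = 1 + max{dp[j] : j<i, x[j]<x[i]} (or 1 if no such j):
i:      0  1  2  3  4  5  6  7  8  9 10 11
x[i]:   1  7  9  4 12  2  3 10  8  5  6 11
dp:     1  2  3  2  4  2  3  4  4  4  5  6
At index 1 the value is 2.

2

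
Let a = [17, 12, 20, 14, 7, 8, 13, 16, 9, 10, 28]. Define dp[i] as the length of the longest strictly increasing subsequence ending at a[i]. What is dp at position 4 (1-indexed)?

dp[i] = 1 + max{dp[j] : j<i, a[j]<a[i]} (or 1 if no such j):
i:      1  2  3  4  5  6  7  8  9 10 11
a[i]:  17 12 20 14  7  8 13 16  9 10 28
dp:     1  1  2  2  1  2  3  4  3  4  5
At index 4 the value is 2.

2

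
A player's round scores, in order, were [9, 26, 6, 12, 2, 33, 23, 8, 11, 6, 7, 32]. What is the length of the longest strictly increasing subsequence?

4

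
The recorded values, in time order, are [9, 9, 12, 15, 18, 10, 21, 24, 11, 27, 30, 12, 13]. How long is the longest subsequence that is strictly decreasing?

Negate each value so 'decreasing' becomes 'increasing', then run patience tails on the negated sequence:
-9 → extends → [-9]
-9 → already a tail → [-9]
-12 → replaces -9 → [-12]
-15 → replaces -12 → [-15]
-18 → replaces -15 → [-18]
-10 → extends → [-18, -10]
-21 → replaces -18 → [-21, -10]
-24 → replaces -21 → [-24, -10]
-11 → replaces -10 → [-24, -11]
-27 → replaces -24 → [-27, -11]
-30 → replaces -27 → [-30, -11]
-12 → replaces -11 → [-30, -12]
-13 → replaces -12 → [-30, -13]
Two tails, so the longest strictly decreasing subsequence of the original has length 2.

2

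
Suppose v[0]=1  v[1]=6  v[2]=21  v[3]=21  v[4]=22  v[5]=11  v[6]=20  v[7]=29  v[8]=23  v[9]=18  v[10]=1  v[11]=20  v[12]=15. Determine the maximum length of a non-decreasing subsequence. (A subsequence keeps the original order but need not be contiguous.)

6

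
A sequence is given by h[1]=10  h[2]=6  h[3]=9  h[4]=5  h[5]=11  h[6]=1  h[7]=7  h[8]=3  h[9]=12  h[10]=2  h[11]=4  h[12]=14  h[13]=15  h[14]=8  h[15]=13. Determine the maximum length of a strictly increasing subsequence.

Track the smallest tail for each achievable length (strict):
10 → extends → [10]
6 → replaces 10 → [6]
9 → extends → [6, 9]
5 → replaces 6 → [5, 9]
11 → extends → [5, 9, 11]
1 → replaces 5 → [1, 9, 11]
7 → replaces 9 → [1, 7, 11]
3 → replaces 7 → [1, 3, 11]
12 → extends → [1, 3, 11, 12]
2 → replaces 3 → [1, 2, 11, 12]
4 → replaces 11 → [1, 2, 4, 12]
14 → extends → [1, 2, 4, 12, 14]
15 → extends → [1, 2, 4, 12, 14, 15]
8 → replaces 12 → [1, 2, 4, 8, 14, 15]
13 → replaces 14 → [1, 2, 4, 8, 13, 15]
Six tails, so the longest strictly increasing subsequence has length 6 (e.g. 6, 9, 11, 12, 14, 15).

6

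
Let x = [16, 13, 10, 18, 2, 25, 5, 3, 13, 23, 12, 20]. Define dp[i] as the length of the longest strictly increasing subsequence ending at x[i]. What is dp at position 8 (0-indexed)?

3

dp[i] = 1 + max{dp[j] : j<i, x[j]<x[i]} (or 1 if no such j):
i:      0  1  2  3  4  5  6  7  8  9 10 11
x[i]:  16 13 10 18  2 25  5  3 13 23 12 20
dp:     1  1  1  2  1  3  2  2  3  4  3  4
At index 8 the value is 3.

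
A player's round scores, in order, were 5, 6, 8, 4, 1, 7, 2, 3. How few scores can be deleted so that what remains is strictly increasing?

Fewest deletions = n − (longest strictly increasing subsequence).
i:     1 2 3 4 5 6 7 8
a[i]:  5 6 8 4 1 7 2 3
dp:    1 2 3 1 1 3 2 3
max dp = 3, so deletions = 8 − 3 = 5.

5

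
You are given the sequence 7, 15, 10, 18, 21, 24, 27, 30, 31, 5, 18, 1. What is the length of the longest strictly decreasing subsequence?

Negate each value so 'decreasing' becomes 'increasing', then run patience tails on the negated sequence:
-7 → extends → [-7]
-15 → replaces -7 → [-15]
-10 → extends → [-15, -10]
-18 → replaces -15 → [-18, -10]
-21 → replaces -18 → [-21, -10]
-24 → replaces -21 → [-24, -10]
-27 → replaces -24 → [-27, -10]
-30 → replaces -27 → [-30, -10]
-31 → replaces -30 → [-31, -10]
-5 → extends → [-31, -10, -5]
-18 → replaces -10 → [-31, -18, -5]
-1 → extends → [-31, -18, -5, -1]
Four tails, so the longest strictly decreasing subsequence of the original has length 4.

4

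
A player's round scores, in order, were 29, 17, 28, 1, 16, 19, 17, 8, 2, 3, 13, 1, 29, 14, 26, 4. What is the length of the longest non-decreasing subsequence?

Let dp[i] be the length of the longest such subsequence ending at index i:
i:      1  2  3  4  5  6  7  8  9 10 11 12 13 14 15 16
a[i]:  29 17 28  1 16 19 17  8  2  3 13  1 29 14 26  4
dp:     1  1  2  1  2  3  3  2  2  3  4  2  5  5  6  4
Maximum dp value is 6.

6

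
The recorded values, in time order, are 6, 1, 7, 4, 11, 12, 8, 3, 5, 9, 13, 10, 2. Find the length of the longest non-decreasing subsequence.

5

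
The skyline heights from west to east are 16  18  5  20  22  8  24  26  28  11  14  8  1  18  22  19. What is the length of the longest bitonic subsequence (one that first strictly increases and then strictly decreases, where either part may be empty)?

inc[i] = longest strictly increasing subsequence ending at i; dec[i] = longest strictly decreasing subsequence starting at i:
i:      1  2  3  4  5  6  7  8  9 10 11 12 13 14 15 16
a[i]:  16 18  5 20 22  8 24 26 28 11 14  8  1 18 22 19
inc:    1  2  1  3  4  2  5  6  7  3  4  2  1  5  6  6
dec:    4  4  2  4  4  2  4  4  4  3  3  2  1  1  2  1
Best peak at i=9 (value 28): inc=7, dec=4, length 7+4−1 = 10.

10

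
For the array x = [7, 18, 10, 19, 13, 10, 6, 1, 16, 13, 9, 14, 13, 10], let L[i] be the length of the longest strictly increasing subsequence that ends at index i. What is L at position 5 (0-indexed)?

dp[i] = 1 + max{dp[j] : j<i, x[j]<x[i]} (or 1 if no such j):
i:      0  1  2  3  4  5  6  7  8  9 10 11 12 13
x[i]:   7 18 10 19 13 10  6  1 16 13  9 14 13 10
dp:     1  2  2  3  3  2  1  1  4  3  2  4  3  3
At index 5 the value is 2.

2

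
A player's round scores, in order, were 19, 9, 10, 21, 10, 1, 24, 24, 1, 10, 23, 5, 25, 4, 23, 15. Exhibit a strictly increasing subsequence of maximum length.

Patience tails give the LIS length; then backtrack through the dp parents:
19 → extends → [19]
9 → replaces 19 → [9]
10 → extends → [9, 10]
21 → extends → [9, 10, 21]
10 → already a tail → [9, 10, 21]
1 → replaces 9 → [1, 10, 21]
24 → extends → [1, 10, 21, 24]
24 → already a tail → [1, 10, 21, 24]
1 → already a tail → [1, 10, 21, 24]
10 → already a tail → [1, 10, 21, 24]
23 → replaces 24 → [1, 10, 21, 23]
5 → replaces 10 → [1, 5, 21, 23]
25 → extends → [1, 5, 21, 23, 25]
4 → replaces 5 → [1, 4, 21, 23, 25]
23 → already a tail → [1, 4, 21, 23, 25]
15 → replaces 21 → [1, 4, 15, 23, 25]
Length 5; one witness is 9, 10, 21, 24, 25.

9, 10, 21, 24, 25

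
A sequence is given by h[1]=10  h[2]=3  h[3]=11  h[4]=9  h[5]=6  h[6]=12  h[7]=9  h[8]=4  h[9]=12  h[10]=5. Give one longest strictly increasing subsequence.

Patience tails give the LIS length; then backtrack through the dp parents:
10 → extends → [10]
3 → replaces 10 → [3]
11 → extends → [3, 11]
9 → replaces 11 → [3, 9]
6 → replaces 9 → [3, 6]
12 → extends → [3, 6, 12]
9 → replaces 12 → [3, 6, 9]
4 → replaces 6 → [3, 4, 9]
12 → extends → [3, 4, 9, 12]
5 → replaces 9 → [3, 4, 5, 12]
Length 4; one witness is 3, 6, 9, 12.

3, 6, 9, 12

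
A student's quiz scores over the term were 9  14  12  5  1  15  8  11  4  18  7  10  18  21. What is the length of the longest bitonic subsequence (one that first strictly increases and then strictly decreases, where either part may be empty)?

inc[i] = longest strictly increasing subsequence ending at i; dec[i] = longest strictly decreasing subsequence starting at i:
i:      1  2  3  4  5  6  7  8  9 10 11 12 13 14
a[i]:   9 14 12  5  1 15  8 11  4 18  7 10 18 21
inc:    1  2  2  1  1  3  2  3  2  4  3  4  5  6
dec:    3  4  3  2  1  3  2  2  1  2  1  1  1  1
Best peak at i=14 (value 21): inc=6, dec=1, length 6+1−1 = 6.

6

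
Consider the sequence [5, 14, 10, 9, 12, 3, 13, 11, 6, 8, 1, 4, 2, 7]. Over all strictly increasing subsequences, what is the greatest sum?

40

Let S[i] be the best sum of a strictly increasing subsequence ending at i:
i:      1  2  3  4  5  6  7  8  9 10 11 12 13 14
a[i]:   5 14 10  9 12  3 13 11  6  8  1  4  2  7
S:      5 19 15 14 27  3 40 26 11 19  1  7  3 18
Maximum is 40 (e.g. 5 + 10 + 12 + 13).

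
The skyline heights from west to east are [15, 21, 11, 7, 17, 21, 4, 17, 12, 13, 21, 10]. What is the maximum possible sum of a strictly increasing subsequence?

Let S[i] be the best sum of a strictly increasing subsequence ending at i:
i:      1  2  3  4  5  6  7  8  9 10 11 12
a[i]:  15 21 11  7 17 21  4 17 12 13 21 10
S:     15 36 11  7 32 53  4 32 23 36 57 17
Maximum is 57 (e.g. 11 + 12 + 13 + 21).

57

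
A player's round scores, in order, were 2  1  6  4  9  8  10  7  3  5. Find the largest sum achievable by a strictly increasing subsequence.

27

Let S[i] be the best sum of a strictly increasing subsequence ending at i:
i:      1  2  3  4  5  6  7  8  9 10
a[i]:   2  1  6  4  9  8 10  7  3  5
S:      2  1  8  6 17 16 27 15  5 11
Maximum is 27 (e.g. 2 + 6 + 9 + 10).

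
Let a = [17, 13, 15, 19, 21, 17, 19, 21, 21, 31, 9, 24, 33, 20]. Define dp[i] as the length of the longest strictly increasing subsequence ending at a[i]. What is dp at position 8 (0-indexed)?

dp[i] = 1 + max{dp[j] : j<i, a[j]<a[i]} (or 1 if no such j):
i:      0  1  2  3  4  5  6  7  8  9 10 11 12 13
a[i]:  17 13 15 19 21 17 19 21 21 31  9 24 33 20
dp:     1  1  2  3  4  3  4  5  5  6  1  6  7  5
At index 8 the value is 5.

5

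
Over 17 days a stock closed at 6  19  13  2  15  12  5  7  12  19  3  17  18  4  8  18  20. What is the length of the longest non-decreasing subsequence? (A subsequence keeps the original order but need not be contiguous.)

Let dp[i] be the length of the longest such subsequence ending at index i:
i:      1  2  3  4  5  6  7  8  9 10 11 12 13 14 15 16 17
a[i]:   6 19 13  2 15 12  5  7 12 19  3 17 18  4  8 18 20
dp:     1  2  2  1  3  2  2  3  4  5  2  5  6  3  4  7  8
Maximum dp value is 8.

8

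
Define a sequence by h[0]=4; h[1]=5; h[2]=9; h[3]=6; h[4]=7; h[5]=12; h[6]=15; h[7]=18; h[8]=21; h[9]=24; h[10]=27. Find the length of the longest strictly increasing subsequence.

10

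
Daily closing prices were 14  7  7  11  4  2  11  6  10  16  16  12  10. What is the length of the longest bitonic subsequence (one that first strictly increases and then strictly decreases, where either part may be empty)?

6

inc[i] = longest strictly increasing subsequence ending at i; dec[i] = longest strictly decreasing subsequence starting at i:
i:      1  2  3  4  5  6  7  8  9 10 11 12 13
a[i]:  14  7  7 11  4  2 11  6 10 16 16 12 10
inc:    1  1  1  2  1  1  2  2  3  4  4  4  3
dec:    4  3  3  3  2  1  2  1  1  3  3  2  1
Best peak at i=10 (value 16): inc=4, dec=3, length 4+3−1 = 6.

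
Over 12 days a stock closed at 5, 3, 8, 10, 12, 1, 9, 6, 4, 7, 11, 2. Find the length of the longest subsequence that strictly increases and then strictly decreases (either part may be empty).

inc[i] = longest strictly increasing subsequence ending at i; dec[i] = longest strictly decreasing subsequence starting at i:
i:      1  2  3  4  5  6  7  8  9 10 11 12
a[i]:   5  3  8 10 12  1  9  6  4  7 11  2
inc:    1  1  2  3  4  1  3  2  2  3  4  2
dec:    3  2  4  5  5  1  4  3  2  2  2  1
Best peak at i=5 (value 12): inc=4, dec=5, length 4+5−1 = 8.

8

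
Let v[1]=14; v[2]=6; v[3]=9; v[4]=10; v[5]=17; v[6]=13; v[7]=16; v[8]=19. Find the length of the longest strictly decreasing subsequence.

2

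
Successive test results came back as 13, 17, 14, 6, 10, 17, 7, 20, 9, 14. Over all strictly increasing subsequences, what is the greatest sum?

64

Let S[i] be the best sum of a strictly increasing subsequence ending at i:
i:      1  2  3  4  5  6  7  8  9 10
a[i]:  13 17 14  6 10 17  7 20  9 14
S:     13 30 27  6 16 44 13 64 22 36
Maximum is 64 (e.g. 13 + 14 + 17 + 20).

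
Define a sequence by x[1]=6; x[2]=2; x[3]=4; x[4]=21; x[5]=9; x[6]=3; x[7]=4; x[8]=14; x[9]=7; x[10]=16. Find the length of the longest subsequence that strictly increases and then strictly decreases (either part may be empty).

inc[i] = longest strictly increasing subsequence ending at i; dec[i] = longest strictly decreasing subsequence starting at i:
i:      1  2  3  4  5  6  7  8  9 10
x[i]:   6  2  4 21  9  3  4 14  7 16
inc:    1  1  2  3  3  2  3  4  4  5
dec:    3  1  2  3  2  1  1  2  1  1
Best peak at i=4 (value 21): inc=3, dec=3, length 3+3−1 = 5.

5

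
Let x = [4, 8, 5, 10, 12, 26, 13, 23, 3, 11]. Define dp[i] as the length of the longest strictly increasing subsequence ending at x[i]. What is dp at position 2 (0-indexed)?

2

dp[i] = 1 + max{dp[j] : j<i, x[j]<x[i]} (or 1 if no such j):
i:      0  1  2  3  4  5  6  7  8  9
x[i]:   4  8  5 10 12 26 13 23  3 11
dp:     1  2  2  3  4  5  5  6  1  4
At index 2 the value is 2.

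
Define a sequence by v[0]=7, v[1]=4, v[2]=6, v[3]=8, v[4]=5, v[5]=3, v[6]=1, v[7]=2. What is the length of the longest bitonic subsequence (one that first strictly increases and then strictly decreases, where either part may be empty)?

6

inc[i] = longest strictly increasing subsequence ending at i; dec[i] = longest strictly decreasing subsequence starting at i:
i:     0 1 2 3 4 5 6 7
v[i]:  7 4 6 8 5 3 1 2
inc:   1 1 2 3 2 1 1 2
dec:   5 3 4 4 3 2 1 1
Best peak at i=3 (value 8): inc=3, dec=4, length 3+4−1 = 6.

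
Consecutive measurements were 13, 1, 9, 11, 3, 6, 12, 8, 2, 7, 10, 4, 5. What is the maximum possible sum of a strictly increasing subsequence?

Let S[i] be the best sum of a strictly increasing subsequence ending at i:
i:      1  2  3  4  5  6  7  8  9 10 11 12 13
a[i]:  13  1  9 11  3  6 12  8  2  7 10  4  5
S:     13  1 10 21  4 10 33 18  3 17 28  8 13
Maximum is 33 (e.g. 1 + 9 + 11 + 12).

33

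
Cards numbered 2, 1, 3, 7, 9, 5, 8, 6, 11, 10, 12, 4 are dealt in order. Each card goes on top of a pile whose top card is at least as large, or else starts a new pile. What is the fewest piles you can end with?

6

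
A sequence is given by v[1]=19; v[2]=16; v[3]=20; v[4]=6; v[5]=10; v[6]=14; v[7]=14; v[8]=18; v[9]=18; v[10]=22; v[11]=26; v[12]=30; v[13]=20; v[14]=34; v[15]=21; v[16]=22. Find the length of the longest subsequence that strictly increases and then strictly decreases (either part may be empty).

inc[i] = longest strictly increasing subsequence ending at i; dec[i] = longest strictly decreasing subsequence starting at i:
i:      1  2  3  4  5  6  7  8  9 10 11 12 13 14 15 16
v[i]:  19 16 20  6 10 14 14 18 18 22 26 30 20 34 21 22
inc:    1  1  2  1  2  3  3  4  4  5  6  7  5  8  6  7
dec:    3  2  2  1  1  1  1  1  1  2  2  2  1  2  1  1
Best peak at i=14 (value 34): inc=8, dec=2, length 8+2−1 = 9.

9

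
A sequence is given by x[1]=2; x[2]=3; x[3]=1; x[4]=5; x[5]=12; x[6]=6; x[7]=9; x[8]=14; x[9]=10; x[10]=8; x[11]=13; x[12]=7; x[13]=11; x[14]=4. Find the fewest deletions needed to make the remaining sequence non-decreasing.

Fewest deletions = n − (longest non-decreasing subsequence).
i:      1  2  3  4  5  6  7  8  9 10 11 12 13 14
x[i]:   2  3  1  5 12  6  9 14 10  8 13  7 11  4
dp:     1  2  1  3  4  4  5  6  6  5  7  5  7  3
max dp = 7, so deletions = 14 − 7 = 7.

7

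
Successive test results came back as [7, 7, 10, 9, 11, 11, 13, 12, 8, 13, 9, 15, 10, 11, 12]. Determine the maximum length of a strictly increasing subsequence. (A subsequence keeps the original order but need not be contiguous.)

Let dp[i] be the length of the longest such subsequence ending at index i:
i:      1  2  3  4  5  6  7  8  9 10 11 12 13 14 15
a[i]:   7  7 10  9 11 11 13 12  8 13  9 15 10 11 12
dp:     1  1  2  2  3  3  4  4  2  5  3  6  4  5  6
Maximum dp value is 6.

6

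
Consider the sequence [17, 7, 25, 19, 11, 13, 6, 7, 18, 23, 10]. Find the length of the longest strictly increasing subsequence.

Track the smallest tail for each achievable length (strict):
17 → extends → [17]
7 → replaces 17 → [7]
25 → extends → [7, 25]
19 → replaces 25 → [7, 19]
11 → replaces 19 → [7, 11]
13 → extends → [7, 11, 13]
6 → replaces 7 → [6, 11, 13]
7 → replaces 11 → [6, 7, 13]
18 → extends → [6, 7, 13, 18]
23 → extends → [6, 7, 13, 18, 23]
10 → replaces 13 → [6, 7, 10, 18, 23]
Five tails, so the longest strictly increasing subsequence has length 5 (e.g. 7, 11, 13, 18, 23).

5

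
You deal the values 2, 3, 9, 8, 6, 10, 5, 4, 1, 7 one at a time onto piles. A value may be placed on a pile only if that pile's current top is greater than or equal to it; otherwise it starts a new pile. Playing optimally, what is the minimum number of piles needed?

4

The minimum number of non-increasing subsequences covering a sequence equals the length of its longest strictly increasing subsequence.
LIS length is 4 (e.g. 2, 3, 9, 10), so 4 piles are needed.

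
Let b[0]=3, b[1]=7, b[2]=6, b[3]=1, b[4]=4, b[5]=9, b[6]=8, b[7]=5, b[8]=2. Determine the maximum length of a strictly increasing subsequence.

3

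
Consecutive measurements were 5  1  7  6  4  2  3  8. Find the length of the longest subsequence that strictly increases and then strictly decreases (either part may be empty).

5

inc[i] = longest strictly increasing subsequence ending at i; dec[i] = longest strictly decreasing subsequence starting at i:
i:     1 2 3 4 5 6 7 8
a[i]:  5 1 7 6 4 2 3 8
inc:   1 1 2 2 2 2 3 4
dec:   3 1 4 3 2 1 1 1
Best peak at i=3 (value 7): inc=2, dec=4, length 2+4−1 = 5.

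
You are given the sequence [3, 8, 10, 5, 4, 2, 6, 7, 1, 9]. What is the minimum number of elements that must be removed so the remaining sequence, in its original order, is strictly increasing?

Fewest deletions = n − (longest strictly increasing subsequence).
i:      1  2  3  4  5  6  7  8  9 10
a[i]:   3  8 10  5  4  2  6  7  1  9
dp:     1  2  3  2  2  1  3  4  1  5
max dp = 5, so deletions = 10 − 5 = 5.

5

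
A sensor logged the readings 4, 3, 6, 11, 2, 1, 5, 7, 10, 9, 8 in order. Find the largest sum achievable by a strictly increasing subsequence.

Let S[i] be the best sum of a strictly increasing subsequence ending at i:
i:      1  2  3  4  5  6  7  8  9 10 11
a[i]:   4  3  6 11  2  1  5  7 10  9  8
S:      4  3 10 21  2  1  9 17 27 26 25
Maximum is 27 (e.g. 4 + 6 + 7 + 10).

27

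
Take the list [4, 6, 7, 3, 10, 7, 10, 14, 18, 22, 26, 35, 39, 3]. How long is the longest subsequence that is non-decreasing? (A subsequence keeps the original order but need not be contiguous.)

Track the smallest tail for each achievable length (allowing ties):
4 → extends → [4]
6 → extends → [4, 6]
7 → extends → [4, 6, 7]
3 → replaces 4 → [3, 6, 7]
10 → extends → [3, 6, 7, 10]
7 → replaces 10 → [3, 6, 7, 7]
10 → extends → [3, 6, 7, 7, 10]
14 → extends → [3, 6, 7, 7, 10, 14]
18 → extends → [3, 6, 7, 7, 10, 14, 18]
22 → extends → [3, 6, 7, 7, 10, 14, 18, 22]
26 → extends → [3, 6, 7, 7, 10, 14, 18, 22, 26]
35 → extends → [3, 6, 7, 7, 10, 14, 18, 22, 26, 35]
39 → extends → [3, 6, 7, 7, 10, 14, 18, 22, 26, 35, 39]
3 → replaces 6 → [3, 3, 7, 7, 10, 14, 18, 22, 26, 35, 39]
Eleven tails, so the longest non-decreasing subsequence has length 11 (e.g. 4, 6, 7, 10, 10, 14, 18, 22, 26, 35, 39).

11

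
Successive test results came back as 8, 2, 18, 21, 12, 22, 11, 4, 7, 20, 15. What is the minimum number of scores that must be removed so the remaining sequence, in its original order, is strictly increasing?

Fewest deletions = n − (longest strictly increasing subsequence).
i:      1  2  3  4  5  6  7  8  9 10 11
a[i]:   8  2 18 21 12 22 11  4  7 20 15
dp:     1  1  2  3  2  4  2  2  3  4  4
max dp = 4, so deletions = 11 − 4 = 7.

7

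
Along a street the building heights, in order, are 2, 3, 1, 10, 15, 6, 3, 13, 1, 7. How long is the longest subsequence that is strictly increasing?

4

Track the smallest tail for each achievable length (strict):
2 → extends → [2]
3 → extends → [2, 3]
1 → replaces 2 → [1, 3]
10 → extends → [1, 3, 10]
15 → extends → [1, 3, 10, 15]
6 → replaces 10 → [1, 3, 6, 15]
3 → already a tail → [1, 3, 6, 15]
13 → replaces 15 → [1, 3, 6, 13]
1 → already a tail → [1, 3, 6, 13]
7 → replaces 13 → [1, 3, 6, 7]
Four tails, so the longest strictly increasing subsequence has length 4 (e.g. 2, 3, 10, 15).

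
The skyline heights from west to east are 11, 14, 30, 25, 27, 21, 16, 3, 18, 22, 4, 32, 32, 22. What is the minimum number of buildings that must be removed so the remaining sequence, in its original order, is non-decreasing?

Fewest deletions = n − (longest non-decreasing subsequence).
i:      1  2  3  4  5  6  7  8  9 10 11 12 13 14
a[i]:  11 14 30 25 27 21 16  3 18 22  4 32 32 22
dp:     1  2  3  3  4  3  3  1  4  5  2  6  7  6
max dp = 7, so deletions = 14 − 7 = 7.

7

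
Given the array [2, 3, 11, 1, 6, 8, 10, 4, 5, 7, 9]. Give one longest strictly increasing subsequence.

Patience tails give the LIS length; then backtrack through the dp parents:
2 → extends → [2]
3 → extends → [2, 3]
11 → extends → [2, 3, 11]
1 → replaces 2 → [1, 3, 11]
6 → replaces 11 → [1, 3, 6]
8 → extends → [1, 3, 6, 8]
10 → extends → [1, 3, 6, 8, 10]
4 → replaces 6 → [1, 3, 4, 8, 10]
5 → replaces 8 → [1, 3, 4, 5, 10]
7 → replaces 10 → [1, 3, 4, 5, 7]
9 → extends → [1, 3, 4, 5, 7, 9]
Length 6; one witness is 2, 3, 4, 5, 7, 9.

2, 3, 4, 5, 7, 9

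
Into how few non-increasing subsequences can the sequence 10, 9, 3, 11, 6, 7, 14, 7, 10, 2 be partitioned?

4

The minimum number of non-increasing subsequences covering a sequence equals the length of its longest strictly increasing subsequence.
LIS length is 4 (e.g. 3, 6, 7, 14), so 4 piles are needed.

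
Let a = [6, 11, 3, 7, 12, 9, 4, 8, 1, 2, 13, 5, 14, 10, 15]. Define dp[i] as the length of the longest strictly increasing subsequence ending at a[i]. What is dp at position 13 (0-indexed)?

dp[i] = 1 + max{dp[j] : j<i, a[j]<a[i]} (or 1 if no such j):
i:      0  1  2  3  4  5  6  7  8  9 10 11 12 13 14
a[i]:   6 11  3  7 12  9  4  8  1  2 13  5 14 10 15
dp:     1  2  1  2  3  3  2  3  1  2  4  3  5  4  6
At index 13 the value is 4.

4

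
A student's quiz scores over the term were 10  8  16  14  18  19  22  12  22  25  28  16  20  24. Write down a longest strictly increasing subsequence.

10, 16, 18, 19, 22, 25, 28

Patience tails give the LIS length; then backtrack through the dp parents:
10 → extends → [10]
8 → replaces 10 → [8]
16 → extends → [8, 16]
14 → replaces 16 → [8, 14]
18 → extends → [8, 14, 18]
19 → extends → [8, 14, 18, 19]
22 → extends → [8, 14, 18, 19, 22]
12 → replaces 14 → [8, 12, 18, 19, 22]
22 → already a tail → [8, 12, 18, 19, 22]
25 → extends → [8, 12, 18, 19, 22, 25]
28 → extends → [8, 12, 18, 19, 22, 25, 28]
16 → replaces 18 → [8, 12, 16, 19, 22, 25, 28]
20 → replaces 22 → [8, 12, 16, 19, 20, 25, 28]
24 → replaces 25 → [8, 12, 16, 19, 20, 24, 28]
Length 7; one witness is 10, 16, 18, 19, 22, 25, 28.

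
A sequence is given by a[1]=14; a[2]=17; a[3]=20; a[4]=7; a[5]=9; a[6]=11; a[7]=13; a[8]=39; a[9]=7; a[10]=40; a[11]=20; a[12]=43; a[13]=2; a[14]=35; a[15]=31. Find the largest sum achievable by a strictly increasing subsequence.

Let S[i] be the best sum of a strictly increasing subsequence ending at i:
i:       1   2   3   4   5   6   7   8   9  10  11  12  13  14  15
a[i]:   14  17  20   7   9  11  13  39   7  40  20  43   2  35  31
S:      14  31  51   7  16  27  40  90   7 130  60 173   2  95  91
Maximum is 173 (e.g. 14 + 17 + 20 + 39 + 40 + 43).

173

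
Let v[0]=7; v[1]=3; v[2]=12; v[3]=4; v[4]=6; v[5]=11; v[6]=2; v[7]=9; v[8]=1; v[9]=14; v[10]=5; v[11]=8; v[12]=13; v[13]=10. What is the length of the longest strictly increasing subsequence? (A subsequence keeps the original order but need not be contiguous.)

5

Let dp[i] be the length of the longest such subsequence ending at index i:
i:      0  1  2  3  4  5  6  7  8  9 10 11 12 13
v[i]:   7  3 12  4  6 11  2  9  1 14  5  8 13 10
dp:     1  1  2  2  3  4  1  4  1  5  3  4  5  5
Maximum dp value is 5.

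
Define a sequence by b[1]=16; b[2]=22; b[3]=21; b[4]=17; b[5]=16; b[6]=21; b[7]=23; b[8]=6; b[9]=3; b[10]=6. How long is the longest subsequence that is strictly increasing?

Let dp[i] be the length of the longest such subsequence ending at index i:
i:      1  2  3  4  5  6  7  8  9 10
b[i]:  16 22 21 17 16 21 23  6  3  6
dp:     1  2  2  2  1  3  4  1  1  2
Maximum dp value is 4.

4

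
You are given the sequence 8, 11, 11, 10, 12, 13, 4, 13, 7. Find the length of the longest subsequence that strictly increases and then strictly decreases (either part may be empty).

5

inc[i] = longest strictly increasing subsequence ending at i; dec[i] = longest strictly decreasing subsequence starting at i:
i:      1  2  3  4  5  6  7  8  9
a[i]:   8 11 11 10 12 13  4 13  7
inc:    1  2  2  2  3  4  1  4  2
dec:    2  3  3  2  2  2  1  2  1
Best peak at i=6 (value 13): inc=4, dec=2, length 4+2−1 = 5.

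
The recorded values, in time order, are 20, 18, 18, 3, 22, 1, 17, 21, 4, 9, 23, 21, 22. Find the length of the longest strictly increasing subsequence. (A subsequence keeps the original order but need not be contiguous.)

5

Let dp[i] be the length of the longest such subsequence ending at index i:
i:      1  2  3  4  5  6  7  8  9 10 11 12 13
a[i]:  20 18 18  3 22  1 17 21  4  9 23 21 22
dp:     1  1  1  1  2  1  2  3  2  3  4  4  5
Maximum dp value is 5.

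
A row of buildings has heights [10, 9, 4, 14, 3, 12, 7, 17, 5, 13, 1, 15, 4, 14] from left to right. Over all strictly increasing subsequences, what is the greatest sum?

Let S[i] be the best sum of a strictly increasing subsequence ending at i:
i:      1  2  3  4  5  6  7  8  9 10 11 12 13 14
a[i]:  10  9  4 14  3 12  7 17  5 13  1 15  4 14
S:     10  9  4 24  3 22 11 41  9 35  1 50  7 49
Maximum is 50 (e.g. 10 + 12 + 13 + 15).

50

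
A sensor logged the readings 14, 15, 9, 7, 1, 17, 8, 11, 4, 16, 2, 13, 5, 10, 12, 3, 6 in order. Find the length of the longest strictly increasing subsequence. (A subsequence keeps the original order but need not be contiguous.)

5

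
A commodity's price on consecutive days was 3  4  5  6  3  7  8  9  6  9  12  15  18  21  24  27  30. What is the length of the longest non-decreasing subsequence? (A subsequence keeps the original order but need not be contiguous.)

Let dp[i] be the length of the longest such subsequence ending at index i:
i:      1  2  3  4  5  6  7  8  9 10 11 12 13 14 15 16 17
a[i]:   3  4  5  6  3  7  8  9  6  9 12 15 18 21 24 27 30
dp:     1  2  3  4  2  5  6  7  5  8  9 10 11 12 13 14 15
Maximum dp value is 15.

15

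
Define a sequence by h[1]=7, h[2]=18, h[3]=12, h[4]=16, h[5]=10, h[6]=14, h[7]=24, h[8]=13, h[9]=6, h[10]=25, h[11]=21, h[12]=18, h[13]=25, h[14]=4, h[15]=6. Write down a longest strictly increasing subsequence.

7, 12, 16, 24, 25

Patience tails give the LIS length; then backtrack through the dp parents:
7 → extends → [7]
18 → extends → [7, 18]
12 → replaces 18 → [7, 12]
16 → extends → [7, 12, 16]
10 → replaces 12 → [7, 10, 16]
14 → replaces 16 → [7, 10, 14]
24 → extends → [7, 10, 14, 24]
13 → replaces 14 → [7, 10, 13, 24]
6 → replaces 7 → [6, 10, 13, 24]
25 → extends → [6, 10, 13, 24, 25]
21 → replaces 24 → [6, 10, 13, 21, 25]
18 → replaces 21 → [6, 10, 13, 18, 25]
25 → already a tail → [6, 10, 13, 18, 25]
4 → replaces 6 → [4, 10, 13, 18, 25]
6 → replaces 10 → [4, 6, 13, 18, 25]
Length 5; one witness is 7, 12, 16, 24, 25.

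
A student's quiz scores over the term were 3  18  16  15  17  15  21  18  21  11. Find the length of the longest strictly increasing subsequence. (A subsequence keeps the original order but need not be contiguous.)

5

Let dp[i] be the length of the longest such subsequence ending at index i:
i:      1  2  3  4  5  6  7  8  9 10
a[i]:   3 18 16 15 17 15 21 18 21 11
dp:     1  2  2  2  3  2  4  4  5  2
Maximum dp value is 5.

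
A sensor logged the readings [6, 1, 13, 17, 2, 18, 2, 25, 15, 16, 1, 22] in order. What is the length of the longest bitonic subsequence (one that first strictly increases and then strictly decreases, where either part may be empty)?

7

inc[i] = longest strictly increasing subsequence ending at i; dec[i] = longest strictly decreasing subsequence starting at i:
i:      1  2  3  4  5  6  7  8  9 10 11 12
a[i]:   6  1 13 17  2 18  2 25 15 16  1 22
inc:    1  1  2  3  2  4  2  5  3  4  1  5
dec:    3  1  3  3  2  3  2  3  2  2  1  1
Best peak at i=8 (value 25): inc=5, dec=3, length 5+3−1 = 7.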